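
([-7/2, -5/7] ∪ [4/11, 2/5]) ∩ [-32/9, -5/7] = [-7/2, -5/7]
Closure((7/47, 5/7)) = [7/47, 5/7]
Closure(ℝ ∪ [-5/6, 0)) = (-∞, ∞)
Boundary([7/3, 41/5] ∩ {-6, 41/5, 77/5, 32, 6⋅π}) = {41/5}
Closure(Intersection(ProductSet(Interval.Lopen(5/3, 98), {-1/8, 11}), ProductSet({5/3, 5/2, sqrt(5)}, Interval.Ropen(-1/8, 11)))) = ProductSet({5/2, sqrt(5)}, {-1/8})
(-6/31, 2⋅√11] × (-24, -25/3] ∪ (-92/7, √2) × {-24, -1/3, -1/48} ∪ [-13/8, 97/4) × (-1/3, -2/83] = ([-13/8, 97/4) × (-1/3, -2/83]) ∪ ((-92/7, √2) × {-24, -1/3, -1/48}) ∪ ((-6/31, 2⋅√11] × (-24, -25/3])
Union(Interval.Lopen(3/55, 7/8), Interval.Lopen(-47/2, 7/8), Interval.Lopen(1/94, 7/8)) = Interval.Lopen(-47/2, 7/8)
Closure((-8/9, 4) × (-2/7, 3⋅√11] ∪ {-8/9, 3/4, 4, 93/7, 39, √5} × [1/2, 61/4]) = ({-8/9, 4} × [-2/7, 3⋅√11]) ∪ ([-8/9, 4] × {-2/7, 3⋅√11}) ∪ ({-8/9, 3/4, 4, 93/7, 39, √5} × [1/2, 61/4]) ∪ ((-8/9, 4) × (-2/7, 3⋅√11])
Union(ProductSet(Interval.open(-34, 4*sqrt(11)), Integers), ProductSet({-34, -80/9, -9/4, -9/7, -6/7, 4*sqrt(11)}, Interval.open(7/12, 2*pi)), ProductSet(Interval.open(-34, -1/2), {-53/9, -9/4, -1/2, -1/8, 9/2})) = Union(ProductSet({-34, -80/9, -9/4, -9/7, -6/7, 4*sqrt(11)}, Interval.open(7/12, 2*pi)), ProductSet(Interval.open(-34, -1/2), {-53/9, -9/4, -1/2, -1/8, 9/2}), ProductSet(Interval.open(-34, 4*sqrt(11)), Integers))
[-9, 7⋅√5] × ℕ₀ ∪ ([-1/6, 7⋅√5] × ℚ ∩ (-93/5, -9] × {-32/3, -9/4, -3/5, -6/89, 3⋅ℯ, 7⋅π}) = [-9, 7⋅√5] × ℕ₀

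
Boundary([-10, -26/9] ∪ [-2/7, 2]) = {-10, -26/9, -2/7, 2}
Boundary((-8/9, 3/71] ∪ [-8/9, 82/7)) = {-8/9, 82/7}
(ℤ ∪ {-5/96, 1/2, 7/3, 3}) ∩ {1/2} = {1/2}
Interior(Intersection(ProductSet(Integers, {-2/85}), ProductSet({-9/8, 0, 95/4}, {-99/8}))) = EmptySet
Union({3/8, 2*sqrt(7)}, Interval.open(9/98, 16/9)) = Union({2*sqrt(7)}, Interval.open(9/98, 16/9))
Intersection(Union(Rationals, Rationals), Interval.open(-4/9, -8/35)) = Intersection(Interval.open(-4/9, -8/35), Rationals)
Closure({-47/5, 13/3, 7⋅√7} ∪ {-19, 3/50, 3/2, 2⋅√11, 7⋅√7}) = {-19, -47/5, 3/50, 3/2, 13/3, 2⋅√11, 7⋅√7}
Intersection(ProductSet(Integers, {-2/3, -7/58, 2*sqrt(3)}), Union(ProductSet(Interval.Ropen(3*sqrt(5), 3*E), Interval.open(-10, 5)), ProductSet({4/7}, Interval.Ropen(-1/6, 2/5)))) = ProductSet(Range(7, 9, 1), {-2/3, -7/58, 2*sqrt(3)})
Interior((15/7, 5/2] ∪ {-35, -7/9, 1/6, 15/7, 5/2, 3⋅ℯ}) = (15/7, 5/2)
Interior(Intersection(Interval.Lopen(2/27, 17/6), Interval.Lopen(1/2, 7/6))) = Interval.open(1/2, 7/6)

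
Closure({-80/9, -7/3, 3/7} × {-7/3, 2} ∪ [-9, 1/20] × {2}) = ({-80/9, -7/3, 3/7} × {-7/3, 2}) ∪ ([-9, 1/20] × {2})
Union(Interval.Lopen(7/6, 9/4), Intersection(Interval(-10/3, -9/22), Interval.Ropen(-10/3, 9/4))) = Union(Interval(-10/3, -9/22), Interval.Lopen(7/6, 9/4))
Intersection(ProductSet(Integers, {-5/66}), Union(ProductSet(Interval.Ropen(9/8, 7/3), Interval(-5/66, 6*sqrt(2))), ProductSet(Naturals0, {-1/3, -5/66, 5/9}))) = ProductSet(Naturals0, {-5/66})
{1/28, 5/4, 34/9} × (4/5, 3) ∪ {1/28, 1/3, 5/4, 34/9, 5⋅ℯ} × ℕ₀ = ({1/28, 5/4, 34/9} × (4/5, 3)) ∪ ({1/28, 1/3, 5/4, 34/9, 5⋅ℯ} × ℕ₀)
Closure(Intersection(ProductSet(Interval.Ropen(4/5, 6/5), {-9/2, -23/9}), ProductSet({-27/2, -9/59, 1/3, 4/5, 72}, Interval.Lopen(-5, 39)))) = ProductSet({4/5}, {-9/2, -23/9})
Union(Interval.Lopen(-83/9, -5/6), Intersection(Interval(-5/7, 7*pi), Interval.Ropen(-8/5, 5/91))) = Union(Interval.Lopen(-83/9, -5/6), Interval.Ropen(-5/7, 5/91))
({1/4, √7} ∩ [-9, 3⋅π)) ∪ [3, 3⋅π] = {1/4, √7} ∪ [3, 3⋅π]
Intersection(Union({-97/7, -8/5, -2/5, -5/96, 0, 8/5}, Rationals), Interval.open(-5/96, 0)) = Intersection(Interval.open(-5/96, 0), Rationals)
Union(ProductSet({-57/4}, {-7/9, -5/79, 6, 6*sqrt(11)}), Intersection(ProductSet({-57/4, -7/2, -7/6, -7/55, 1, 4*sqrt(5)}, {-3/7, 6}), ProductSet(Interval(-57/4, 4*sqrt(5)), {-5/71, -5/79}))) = ProductSet({-57/4}, {-7/9, -5/79, 6, 6*sqrt(11)})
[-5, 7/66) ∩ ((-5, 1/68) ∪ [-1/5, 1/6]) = (-5, 7/66)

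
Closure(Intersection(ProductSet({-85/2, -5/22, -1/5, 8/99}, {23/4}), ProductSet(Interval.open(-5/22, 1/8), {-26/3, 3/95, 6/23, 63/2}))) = EmptySet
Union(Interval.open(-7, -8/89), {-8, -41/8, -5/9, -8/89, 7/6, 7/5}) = Union({-8, 7/6, 7/5}, Interval.Lopen(-7, -8/89))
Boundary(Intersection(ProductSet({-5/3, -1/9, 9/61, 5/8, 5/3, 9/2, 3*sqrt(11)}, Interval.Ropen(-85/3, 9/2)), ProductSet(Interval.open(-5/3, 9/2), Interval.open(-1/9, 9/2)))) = ProductSet({-1/9, 9/61, 5/8, 5/3}, Interval(-1/9, 9/2))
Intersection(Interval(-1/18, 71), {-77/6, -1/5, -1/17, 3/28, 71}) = {3/28, 71}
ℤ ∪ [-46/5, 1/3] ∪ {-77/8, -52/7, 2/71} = ℤ ∪ {-77/8} ∪ [-46/5, 1/3]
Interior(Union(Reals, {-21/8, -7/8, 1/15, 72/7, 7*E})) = Reals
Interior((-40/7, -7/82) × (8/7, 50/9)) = (-40/7, -7/82) × (8/7, 50/9)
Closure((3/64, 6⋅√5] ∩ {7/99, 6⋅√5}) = {7/99, 6⋅√5}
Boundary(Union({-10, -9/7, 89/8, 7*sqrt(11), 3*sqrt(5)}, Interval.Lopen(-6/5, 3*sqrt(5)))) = {-10, -9/7, -6/5, 89/8, 7*sqrt(11), 3*sqrt(5)}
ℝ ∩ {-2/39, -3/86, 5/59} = {-2/39, -3/86, 5/59}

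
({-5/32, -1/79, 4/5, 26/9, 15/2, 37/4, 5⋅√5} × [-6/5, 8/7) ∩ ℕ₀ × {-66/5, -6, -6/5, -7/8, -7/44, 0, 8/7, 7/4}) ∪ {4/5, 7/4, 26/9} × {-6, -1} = {4/5, 7/4, 26/9} × {-6, -1}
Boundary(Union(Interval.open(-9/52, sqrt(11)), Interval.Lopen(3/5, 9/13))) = {-9/52, sqrt(11)}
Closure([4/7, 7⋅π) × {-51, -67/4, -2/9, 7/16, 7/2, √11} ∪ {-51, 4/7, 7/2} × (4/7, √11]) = ({-51, 4/7, 7/2} × [4/7, √11]) ∪ ([4/7, 7⋅π] × {-51, -67/4, -2/9, 7/16, 7/2, √11})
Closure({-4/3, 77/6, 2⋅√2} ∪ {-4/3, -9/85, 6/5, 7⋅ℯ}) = {-4/3, -9/85, 6/5, 77/6, 2⋅√2, 7⋅ℯ}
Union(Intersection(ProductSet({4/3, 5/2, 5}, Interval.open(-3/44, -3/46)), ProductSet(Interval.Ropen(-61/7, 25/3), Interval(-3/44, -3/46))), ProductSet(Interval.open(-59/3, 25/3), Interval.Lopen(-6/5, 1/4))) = ProductSet(Interval.open(-59/3, 25/3), Interval.Lopen(-6/5, 1/4))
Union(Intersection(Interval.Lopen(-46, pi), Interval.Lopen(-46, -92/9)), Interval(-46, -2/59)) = Interval(-46, -2/59)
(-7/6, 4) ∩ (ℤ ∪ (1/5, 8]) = {-1, 0, …, 3} ∪ (1/5, 4)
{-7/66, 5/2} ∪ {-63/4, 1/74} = {-63/4, -7/66, 1/74, 5/2}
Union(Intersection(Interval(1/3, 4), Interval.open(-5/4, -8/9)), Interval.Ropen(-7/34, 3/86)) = Interval.Ropen(-7/34, 3/86)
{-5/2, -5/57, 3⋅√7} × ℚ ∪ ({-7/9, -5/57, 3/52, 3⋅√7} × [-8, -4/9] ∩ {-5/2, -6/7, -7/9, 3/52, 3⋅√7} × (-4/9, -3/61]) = {-5/2, -5/57, 3⋅√7} × ℚ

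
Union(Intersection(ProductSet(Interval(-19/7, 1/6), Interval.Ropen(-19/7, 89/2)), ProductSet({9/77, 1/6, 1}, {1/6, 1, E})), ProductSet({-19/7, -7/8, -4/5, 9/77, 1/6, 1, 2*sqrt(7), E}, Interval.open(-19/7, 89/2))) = ProductSet({-19/7, -7/8, -4/5, 9/77, 1/6, 1, 2*sqrt(7), E}, Interval.open(-19/7, 89/2))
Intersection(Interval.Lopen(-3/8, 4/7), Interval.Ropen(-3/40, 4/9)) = Interval.Ropen(-3/40, 4/9)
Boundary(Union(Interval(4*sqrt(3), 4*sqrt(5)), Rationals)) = Union(Interval(-oo, 4*sqrt(3)), Interval(4*sqrt(5), oo))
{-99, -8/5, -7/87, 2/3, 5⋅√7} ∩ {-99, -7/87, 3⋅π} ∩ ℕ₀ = ∅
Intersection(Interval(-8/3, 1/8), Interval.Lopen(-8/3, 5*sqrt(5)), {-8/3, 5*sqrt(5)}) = EmptySet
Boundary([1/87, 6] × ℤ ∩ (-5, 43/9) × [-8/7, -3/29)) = [1/87, 43/9] × {-1}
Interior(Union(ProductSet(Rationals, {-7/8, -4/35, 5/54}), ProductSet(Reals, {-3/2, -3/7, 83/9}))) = EmptySet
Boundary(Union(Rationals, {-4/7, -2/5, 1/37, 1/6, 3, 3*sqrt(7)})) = Reals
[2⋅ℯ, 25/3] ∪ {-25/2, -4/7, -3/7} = {-25/2, -4/7, -3/7} ∪ [2⋅ℯ, 25/3]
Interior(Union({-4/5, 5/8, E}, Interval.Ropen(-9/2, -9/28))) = Interval.open(-9/2, -9/28)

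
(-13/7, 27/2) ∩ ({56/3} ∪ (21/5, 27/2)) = (21/5, 27/2)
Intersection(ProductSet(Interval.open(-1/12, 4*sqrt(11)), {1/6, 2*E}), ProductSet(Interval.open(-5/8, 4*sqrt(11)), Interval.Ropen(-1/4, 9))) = ProductSet(Interval.open(-1/12, 4*sqrt(11)), {1/6, 2*E})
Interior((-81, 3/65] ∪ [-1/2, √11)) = (-81, √11)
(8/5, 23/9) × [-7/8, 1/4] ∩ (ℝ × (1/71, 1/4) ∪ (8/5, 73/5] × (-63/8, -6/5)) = (8/5, 23/9) × (1/71, 1/4)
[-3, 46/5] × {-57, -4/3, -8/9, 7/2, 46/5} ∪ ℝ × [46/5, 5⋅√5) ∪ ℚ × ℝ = (ℚ × ℝ) ∪ (ℝ × [46/5, 5⋅√5)) ∪ ([-3, 46/5] × {-57, -4/3, -8/9, 7/2, 46/5})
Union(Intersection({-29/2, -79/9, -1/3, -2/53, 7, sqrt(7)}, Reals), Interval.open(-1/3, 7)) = Union({-29/2, -79/9}, Interval(-1/3, 7))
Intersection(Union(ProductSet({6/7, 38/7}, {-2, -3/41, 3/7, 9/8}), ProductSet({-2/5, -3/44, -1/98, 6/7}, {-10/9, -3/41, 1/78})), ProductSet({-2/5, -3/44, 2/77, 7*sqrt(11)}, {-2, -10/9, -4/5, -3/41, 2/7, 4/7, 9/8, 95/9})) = ProductSet({-2/5, -3/44}, {-10/9, -3/41})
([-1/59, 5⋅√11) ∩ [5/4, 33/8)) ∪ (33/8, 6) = [5/4, 33/8) ∪ (33/8, 6)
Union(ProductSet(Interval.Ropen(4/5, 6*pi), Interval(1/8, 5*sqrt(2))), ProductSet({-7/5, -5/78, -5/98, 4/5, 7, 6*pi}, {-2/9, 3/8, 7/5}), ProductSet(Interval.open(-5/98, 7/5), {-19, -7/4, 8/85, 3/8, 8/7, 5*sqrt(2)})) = Union(ProductSet({-7/5, -5/78, -5/98, 4/5, 7, 6*pi}, {-2/9, 3/8, 7/5}), ProductSet(Interval.open(-5/98, 7/5), {-19, -7/4, 8/85, 3/8, 8/7, 5*sqrt(2)}), ProductSet(Interval.Ropen(4/5, 6*pi), Interval(1/8, 5*sqrt(2))))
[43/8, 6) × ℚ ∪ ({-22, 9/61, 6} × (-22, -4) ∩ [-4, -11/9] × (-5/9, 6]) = [43/8, 6) × ℚ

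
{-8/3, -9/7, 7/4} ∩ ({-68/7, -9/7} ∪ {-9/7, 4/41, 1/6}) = {-9/7}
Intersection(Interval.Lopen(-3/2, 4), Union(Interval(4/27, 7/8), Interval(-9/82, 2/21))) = Union(Interval(-9/82, 2/21), Interval(4/27, 7/8))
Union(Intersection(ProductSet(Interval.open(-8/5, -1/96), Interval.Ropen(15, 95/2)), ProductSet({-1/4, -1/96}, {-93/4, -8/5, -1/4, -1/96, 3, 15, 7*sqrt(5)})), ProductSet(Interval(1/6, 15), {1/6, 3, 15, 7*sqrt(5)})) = Union(ProductSet({-1/4}, {15, 7*sqrt(5)}), ProductSet(Interval(1/6, 15), {1/6, 3, 15, 7*sqrt(5)}))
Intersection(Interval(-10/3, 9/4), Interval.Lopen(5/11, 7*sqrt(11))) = Interval.Lopen(5/11, 9/4)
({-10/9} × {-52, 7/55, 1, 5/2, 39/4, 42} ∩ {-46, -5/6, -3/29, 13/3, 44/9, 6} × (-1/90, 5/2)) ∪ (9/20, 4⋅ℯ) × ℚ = (9/20, 4⋅ℯ) × ℚ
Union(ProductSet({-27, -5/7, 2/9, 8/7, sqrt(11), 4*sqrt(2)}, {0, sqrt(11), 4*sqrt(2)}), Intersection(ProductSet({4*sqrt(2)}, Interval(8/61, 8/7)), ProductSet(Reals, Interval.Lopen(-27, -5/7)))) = ProductSet({-27, -5/7, 2/9, 8/7, sqrt(11), 4*sqrt(2)}, {0, sqrt(11), 4*sqrt(2)})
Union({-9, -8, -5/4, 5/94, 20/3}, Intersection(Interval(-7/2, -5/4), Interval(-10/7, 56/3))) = Union({-9, -8, 5/94, 20/3}, Interval(-10/7, -5/4))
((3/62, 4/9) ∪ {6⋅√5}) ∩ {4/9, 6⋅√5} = {6⋅√5}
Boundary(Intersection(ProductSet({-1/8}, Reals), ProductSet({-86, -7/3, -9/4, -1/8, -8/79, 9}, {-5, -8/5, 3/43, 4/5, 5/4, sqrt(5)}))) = ProductSet({-1/8}, {-5, -8/5, 3/43, 4/5, 5/4, sqrt(5)})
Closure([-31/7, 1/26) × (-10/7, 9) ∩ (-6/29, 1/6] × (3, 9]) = ({-6/29, 1/26} × [3, 9]) ∪ ([-6/29, 1/26] × {3, 9}) ∪ ((-6/29, 1/26) × (3, 9))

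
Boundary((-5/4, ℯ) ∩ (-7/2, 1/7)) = {-5/4, 1/7}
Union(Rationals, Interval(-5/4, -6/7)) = Union(Interval(-5/4, -6/7), Rationals)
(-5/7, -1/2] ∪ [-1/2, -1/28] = (-5/7, -1/28]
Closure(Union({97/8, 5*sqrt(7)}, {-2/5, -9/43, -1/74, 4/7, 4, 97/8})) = {-2/5, -9/43, -1/74, 4/7, 4, 97/8, 5*sqrt(7)}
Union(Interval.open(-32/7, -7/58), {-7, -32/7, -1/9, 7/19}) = Union({-7, -1/9, 7/19}, Interval.Ropen(-32/7, -7/58))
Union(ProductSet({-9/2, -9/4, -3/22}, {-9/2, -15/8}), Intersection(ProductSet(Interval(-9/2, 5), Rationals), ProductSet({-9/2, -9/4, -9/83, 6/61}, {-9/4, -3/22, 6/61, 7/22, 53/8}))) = Union(ProductSet({-9/2, -9/4, -3/22}, {-9/2, -15/8}), ProductSet({-9/2, -9/4, -9/83, 6/61}, {-9/4, -3/22, 6/61, 7/22, 53/8}))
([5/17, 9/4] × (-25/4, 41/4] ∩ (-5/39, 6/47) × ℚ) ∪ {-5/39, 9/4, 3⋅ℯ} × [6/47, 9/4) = {-5/39, 9/4, 3⋅ℯ} × [6/47, 9/4)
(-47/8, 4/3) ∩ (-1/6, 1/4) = (-1/6, 1/4)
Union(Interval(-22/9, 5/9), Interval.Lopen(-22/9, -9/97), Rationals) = Union(Interval(-22/9, 5/9), Rationals)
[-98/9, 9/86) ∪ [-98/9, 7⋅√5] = [-98/9, 7⋅√5]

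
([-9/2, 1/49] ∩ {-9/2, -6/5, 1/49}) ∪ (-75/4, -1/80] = (-75/4, -1/80] ∪ {1/49}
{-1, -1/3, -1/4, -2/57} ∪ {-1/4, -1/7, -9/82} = {-1, -1/3, -1/4, -1/7, -9/82, -2/57}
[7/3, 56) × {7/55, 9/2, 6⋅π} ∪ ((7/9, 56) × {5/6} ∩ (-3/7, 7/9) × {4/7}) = [7/3, 56) × {7/55, 9/2, 6⋅π}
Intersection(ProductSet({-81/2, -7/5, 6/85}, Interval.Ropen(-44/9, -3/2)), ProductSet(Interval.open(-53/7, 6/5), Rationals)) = ProductSet({-7/5, 6/85}, Intersection(Interval.Ropen(-44/9, -3/2), Rationals))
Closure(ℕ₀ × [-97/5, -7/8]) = ℕ₀ × [-97/5, -7/8]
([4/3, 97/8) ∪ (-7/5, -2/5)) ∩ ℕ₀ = {2, 3, …, 12}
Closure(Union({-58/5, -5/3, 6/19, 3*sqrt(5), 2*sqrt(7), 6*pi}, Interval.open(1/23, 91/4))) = Union({-58/5, -5/3}, Interval(1/23, 91/4))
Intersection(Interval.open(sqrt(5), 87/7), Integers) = Range(3, 13, 1)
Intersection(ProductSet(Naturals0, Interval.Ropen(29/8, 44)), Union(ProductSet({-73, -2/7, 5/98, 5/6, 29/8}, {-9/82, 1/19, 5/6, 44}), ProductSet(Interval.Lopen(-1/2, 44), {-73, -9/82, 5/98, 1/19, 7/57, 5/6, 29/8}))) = ProductSet(Range(0, 45, 1), {29/8})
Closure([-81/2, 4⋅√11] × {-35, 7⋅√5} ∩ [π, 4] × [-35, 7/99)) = [π, 4] × {-35}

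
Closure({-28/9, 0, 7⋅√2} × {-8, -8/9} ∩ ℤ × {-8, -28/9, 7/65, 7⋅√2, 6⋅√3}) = {0} × {-8}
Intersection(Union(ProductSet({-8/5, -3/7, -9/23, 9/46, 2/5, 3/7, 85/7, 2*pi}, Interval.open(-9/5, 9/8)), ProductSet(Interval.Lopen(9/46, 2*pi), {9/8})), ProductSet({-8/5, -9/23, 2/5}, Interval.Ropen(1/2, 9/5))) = Union(ProductSet({2/5}, {9/8}), ProductSet({-8/5, -9/23, 2/5}, Interval.Ropen(1/2, 9/8)))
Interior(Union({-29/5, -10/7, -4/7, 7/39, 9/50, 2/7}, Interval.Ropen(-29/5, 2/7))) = Interval.open(-29/5, 2/7)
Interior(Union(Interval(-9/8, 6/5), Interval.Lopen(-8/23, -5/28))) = Interval.open(-9/8, 6/5)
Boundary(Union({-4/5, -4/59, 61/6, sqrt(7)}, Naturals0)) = Union({-4/5, -4/59, 61/6, sqrt(7)}, Naturals0)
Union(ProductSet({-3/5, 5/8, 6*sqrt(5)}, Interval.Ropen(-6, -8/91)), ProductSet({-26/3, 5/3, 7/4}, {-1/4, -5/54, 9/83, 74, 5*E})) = Union(ProductSet({-26/3, 5/3, 7/4}, {-1/4, -5/54, 9/83, 74, 5*E}), ProductSet({-3/5, 5/8, 6*sqrt(5)}, Interval.Ropen(-6, -8/91)))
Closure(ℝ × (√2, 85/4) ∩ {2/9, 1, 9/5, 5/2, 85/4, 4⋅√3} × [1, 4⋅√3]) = {2/9, 1, 9/5, 5/2, 85/4, 4⋅√3} × [√2, 4⋅√3]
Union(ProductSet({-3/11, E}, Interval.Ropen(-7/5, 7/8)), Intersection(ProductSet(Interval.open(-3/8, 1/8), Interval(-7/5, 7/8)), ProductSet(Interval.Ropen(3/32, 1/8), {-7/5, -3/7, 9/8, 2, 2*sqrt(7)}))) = Union(ProductSet({-3/11, E}, Interval.Ropen(-7/5, 7/8)), ProductSet(Interval.Ropen(3/32, 1/8), {-7/5, -3/7}))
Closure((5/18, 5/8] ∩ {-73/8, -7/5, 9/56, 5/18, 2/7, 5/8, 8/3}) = {2/7, 5/8}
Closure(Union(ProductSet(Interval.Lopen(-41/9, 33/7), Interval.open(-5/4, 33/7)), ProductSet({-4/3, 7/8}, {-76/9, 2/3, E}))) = Union(ProductSet({-41/9, 33/7}, Interval(-5/4, 33/7)), ProductSet({-4/3, 7/8}, {-76/9, 2/3, E}), ProductSet(Interval(-41/9, 33/7), {-5/4, 33/7}), ProductSet(Interval.Lopen(-41/9, 33/7), Interval.open(-5/4, 33/7)))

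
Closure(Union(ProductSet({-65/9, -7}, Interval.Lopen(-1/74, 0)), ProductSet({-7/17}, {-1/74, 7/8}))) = Union(ProductSet({-7/17}, {-1/74, 7/8}), ProductSet({-65/9, -7}, Interval(-1/74, 0)))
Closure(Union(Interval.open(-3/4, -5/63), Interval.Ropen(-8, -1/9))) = Interval(-8, -5/63)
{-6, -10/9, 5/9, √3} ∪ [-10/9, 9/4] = {-6} ∪ [-10/9, 9/4]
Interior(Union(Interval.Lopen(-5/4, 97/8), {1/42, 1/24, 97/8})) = Interval.open(-5/4, 97/8)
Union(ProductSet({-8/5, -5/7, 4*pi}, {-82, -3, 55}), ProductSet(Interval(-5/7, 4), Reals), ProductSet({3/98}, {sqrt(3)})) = Union(ProductSet({-8/5, -5/7, 4*pi}, {-82, -3, 55}), ProductSet(Interval(-5/7, 4), Reals))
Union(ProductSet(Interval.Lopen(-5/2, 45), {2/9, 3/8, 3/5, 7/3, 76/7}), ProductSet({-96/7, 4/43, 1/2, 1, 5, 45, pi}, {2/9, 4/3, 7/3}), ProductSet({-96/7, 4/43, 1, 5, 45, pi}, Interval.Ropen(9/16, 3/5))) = Union(ProductSet({-96/7, 4/43, 1, 5, 45, pi}, Interval.Ropen(9/16, 3/5)), ProductSet({-96/7, 4/43, 1/2, 1, 5, 45, pi}, {2/9, 4/3, 7/3}), ProductSet(Interval.Lopen(-5/2, 45), {2/9, 3/8, 3/5, 7/3, 76/7}))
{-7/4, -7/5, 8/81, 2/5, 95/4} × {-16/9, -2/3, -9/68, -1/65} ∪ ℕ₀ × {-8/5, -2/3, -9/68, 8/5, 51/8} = (ℕ₀ × {-8/5, -2/3, -9/68, 8/5, 51/8}) ∪ ({-7/4, -7/5, 8/81, 2/5, 95/4} × {-16/9, -2/3, -9/68, -1/65})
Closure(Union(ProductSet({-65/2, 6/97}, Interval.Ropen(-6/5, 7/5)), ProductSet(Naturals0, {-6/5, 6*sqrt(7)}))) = Union(ProductSet({-65/2, 6/97}, Interval(-6/5, 7/5)), ProductSet(Naturals0, {-6/5, 6*sqrt(7)}))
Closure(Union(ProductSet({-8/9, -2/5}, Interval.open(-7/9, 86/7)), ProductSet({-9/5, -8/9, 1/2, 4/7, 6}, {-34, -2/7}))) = Union(ProductSet({-8/9, -2/5}, Interval(-7/9, 86/7)), ProductSet({-9/5, -8/9, 1/2, 4/7, 6}, {-34, -2/7}))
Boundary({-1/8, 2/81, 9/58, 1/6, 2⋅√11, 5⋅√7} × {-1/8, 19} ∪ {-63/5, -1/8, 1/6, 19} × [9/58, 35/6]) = ({-63/5, -1/8, 1/6, 19} × [9/58, 35/6]) ∪ ({-1/8, 2/81, 9/58, 1/6, 2⋅√11, 5⋅√7} × {-1/8, 19})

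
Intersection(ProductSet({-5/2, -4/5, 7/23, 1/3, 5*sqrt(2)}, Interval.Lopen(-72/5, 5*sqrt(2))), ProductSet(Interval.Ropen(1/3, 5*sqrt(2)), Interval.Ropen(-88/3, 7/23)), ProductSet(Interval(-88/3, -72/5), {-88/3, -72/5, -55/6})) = EmptySet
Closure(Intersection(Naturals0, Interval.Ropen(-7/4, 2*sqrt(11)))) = Range(0, 7, 1)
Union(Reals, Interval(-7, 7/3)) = Interval(-oo, oo)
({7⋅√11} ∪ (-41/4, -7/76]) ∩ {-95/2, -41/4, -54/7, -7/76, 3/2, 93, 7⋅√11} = {-54/7, -7/76, 7⋅√11}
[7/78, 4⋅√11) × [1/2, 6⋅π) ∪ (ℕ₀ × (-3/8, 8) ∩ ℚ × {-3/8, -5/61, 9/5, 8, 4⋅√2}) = (ℕ₀ × {-5/61, 9/5, 4⋅√2}) ∪ ([7/78, 4⋅√11) × [1/2, 6⋅π))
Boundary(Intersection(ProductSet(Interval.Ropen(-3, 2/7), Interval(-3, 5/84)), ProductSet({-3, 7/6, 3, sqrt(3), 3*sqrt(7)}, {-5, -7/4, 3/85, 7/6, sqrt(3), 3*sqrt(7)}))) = ProductSet({-3}, {-7/4, 3/85})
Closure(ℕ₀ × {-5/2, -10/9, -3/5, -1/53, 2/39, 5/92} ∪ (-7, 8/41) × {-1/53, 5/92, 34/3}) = (ℕ₀ × {-5/2, -10/9, -3/5, -1/53, 2/39, 5/92}) ∪ ([-7, 8/41] × {-1/53, 5/92, 34/3})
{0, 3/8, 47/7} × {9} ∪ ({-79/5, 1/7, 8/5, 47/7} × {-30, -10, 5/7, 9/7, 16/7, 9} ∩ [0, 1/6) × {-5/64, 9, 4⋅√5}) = {0, 1/7, 3/8, 47/7} × {9}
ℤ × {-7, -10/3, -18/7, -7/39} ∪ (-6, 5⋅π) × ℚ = (ℤ × {-7, -10/3, -18/7, -7/39}) ∪ ((-6, 5⋅π) × ℚ)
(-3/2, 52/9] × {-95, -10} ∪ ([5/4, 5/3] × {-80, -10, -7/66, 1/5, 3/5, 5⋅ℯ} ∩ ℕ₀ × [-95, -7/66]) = (-3/2, 52/9] × {-95, -10}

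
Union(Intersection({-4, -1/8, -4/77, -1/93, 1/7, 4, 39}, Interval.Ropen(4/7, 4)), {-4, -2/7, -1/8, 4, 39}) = {-4, -2/7, -1/8, 4, 39}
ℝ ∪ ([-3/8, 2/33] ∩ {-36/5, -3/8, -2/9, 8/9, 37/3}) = ℝ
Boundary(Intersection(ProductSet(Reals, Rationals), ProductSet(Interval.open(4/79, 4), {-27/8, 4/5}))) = ProductSet(Interval(4/79, 4), {-27/8, 4/5})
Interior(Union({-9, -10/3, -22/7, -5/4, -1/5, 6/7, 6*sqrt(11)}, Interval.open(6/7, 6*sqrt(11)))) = Interval.open(6/7, 6*sqrt(11))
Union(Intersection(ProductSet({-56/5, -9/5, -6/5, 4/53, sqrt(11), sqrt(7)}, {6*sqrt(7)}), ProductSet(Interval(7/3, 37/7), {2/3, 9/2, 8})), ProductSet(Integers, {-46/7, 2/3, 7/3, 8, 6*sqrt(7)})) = ProductSet(Integers, {-46/7, 2/3, 7/3, 8, 6*sqrt(7)})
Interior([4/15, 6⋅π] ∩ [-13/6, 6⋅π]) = (4/15, 6⋅π)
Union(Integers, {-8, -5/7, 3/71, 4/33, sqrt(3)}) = Union({-5/7, 3/71, 4/33, sqrt(3)}, Integers)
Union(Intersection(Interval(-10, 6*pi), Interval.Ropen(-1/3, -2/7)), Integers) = Union(Integers, Interval.Ropen(-1/3, -2/7))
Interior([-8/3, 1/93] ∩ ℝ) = (-8/3, 1/93)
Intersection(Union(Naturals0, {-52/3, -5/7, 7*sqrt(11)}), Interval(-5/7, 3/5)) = Union({-5/7}, Range(0, 1, 1))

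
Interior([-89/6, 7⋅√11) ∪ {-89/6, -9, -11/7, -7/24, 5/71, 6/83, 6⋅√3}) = (-89/6, 7⋅√11)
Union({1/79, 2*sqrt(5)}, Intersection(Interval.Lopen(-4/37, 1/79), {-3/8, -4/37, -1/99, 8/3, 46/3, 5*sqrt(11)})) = {-1/99, 1/79, 2*sqrt(5)}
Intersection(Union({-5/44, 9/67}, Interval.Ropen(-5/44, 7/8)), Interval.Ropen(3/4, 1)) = Interval.Ropen(3/4, 7/8)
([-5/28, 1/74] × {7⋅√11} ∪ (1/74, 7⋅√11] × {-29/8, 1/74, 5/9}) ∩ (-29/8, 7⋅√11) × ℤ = ∅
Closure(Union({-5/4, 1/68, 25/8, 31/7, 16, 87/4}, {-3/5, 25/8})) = {-5/4, -3/5, 1/68, 25/8, 31/7, 16, 87/4}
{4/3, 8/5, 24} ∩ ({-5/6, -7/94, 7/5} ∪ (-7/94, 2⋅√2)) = {4/3, 8/5}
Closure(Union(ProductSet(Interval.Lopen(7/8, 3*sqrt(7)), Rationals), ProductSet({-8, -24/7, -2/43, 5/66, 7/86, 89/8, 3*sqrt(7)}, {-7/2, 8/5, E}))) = Union(ProductSet({-8, -24/7, -2/43, 5/66, 7/86, 89/8, 3*sqrt(7)}, {-7/2, 8/5, E}), ProductSet(Interval(7/8, 3*sqrt(7)), Reals))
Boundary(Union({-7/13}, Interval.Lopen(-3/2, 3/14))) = {-3/2, 3/14}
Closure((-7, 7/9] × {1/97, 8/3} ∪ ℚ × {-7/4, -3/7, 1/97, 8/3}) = ℝ × {-7/4, -3/7, 1/97, 8/3}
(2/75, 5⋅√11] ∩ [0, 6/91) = (2/75, 6/91)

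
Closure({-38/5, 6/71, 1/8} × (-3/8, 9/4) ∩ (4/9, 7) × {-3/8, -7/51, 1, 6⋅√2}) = ∅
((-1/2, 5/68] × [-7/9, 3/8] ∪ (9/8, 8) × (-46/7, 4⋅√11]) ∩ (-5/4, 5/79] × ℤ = (-1/2, 5/79] × {0}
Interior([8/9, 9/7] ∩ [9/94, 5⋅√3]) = (8/9, 9/7)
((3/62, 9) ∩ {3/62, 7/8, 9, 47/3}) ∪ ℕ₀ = ℕ₀ ∪ {7/8}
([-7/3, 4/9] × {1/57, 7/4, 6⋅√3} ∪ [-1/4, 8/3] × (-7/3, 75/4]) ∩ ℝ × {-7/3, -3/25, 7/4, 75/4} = ([-7/3, 4/9] × {7/4}) ∪ ([-1/4, 8/3] × {-3/25, 7/4, 75/4})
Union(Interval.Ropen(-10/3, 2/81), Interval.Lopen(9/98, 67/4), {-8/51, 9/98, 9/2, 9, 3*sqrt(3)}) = Union(Interval.Ropen(-10/3, 2/81), Interval(9/98, 67/4))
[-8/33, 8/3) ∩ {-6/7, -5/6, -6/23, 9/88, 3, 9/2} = {9/88}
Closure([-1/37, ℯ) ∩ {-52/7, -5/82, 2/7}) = {2/7}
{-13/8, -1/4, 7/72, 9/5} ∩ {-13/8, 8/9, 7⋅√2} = {-13/8}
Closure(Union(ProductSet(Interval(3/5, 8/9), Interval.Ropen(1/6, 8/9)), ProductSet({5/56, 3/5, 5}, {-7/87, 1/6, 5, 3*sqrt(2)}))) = Union(ProductSet({5/56, 3/5, 5}, {-7/87, 1/6, 5, 3*sqrt(2)}), ProductSet(Interval(3/5, 8/9), Interval(1/6, 8/9)))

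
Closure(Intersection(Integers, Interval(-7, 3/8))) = Range(-7, 1, 1)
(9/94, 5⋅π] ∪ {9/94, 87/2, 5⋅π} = [9/94, 5⋅π] ∪ {87/2}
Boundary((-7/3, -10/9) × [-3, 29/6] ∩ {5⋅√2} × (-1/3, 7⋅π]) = ∅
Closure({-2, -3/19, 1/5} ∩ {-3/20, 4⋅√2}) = ∅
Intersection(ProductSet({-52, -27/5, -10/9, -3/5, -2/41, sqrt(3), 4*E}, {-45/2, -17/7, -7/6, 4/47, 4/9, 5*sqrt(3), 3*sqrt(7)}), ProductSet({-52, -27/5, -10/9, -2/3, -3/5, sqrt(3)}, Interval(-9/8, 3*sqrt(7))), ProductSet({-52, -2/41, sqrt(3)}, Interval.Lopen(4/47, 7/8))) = ProductSet({-52, sqrt(3)}, {4/9})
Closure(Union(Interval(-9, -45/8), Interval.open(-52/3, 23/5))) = Interval(-52/3, 23/5)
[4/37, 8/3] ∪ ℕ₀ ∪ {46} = ℕ₀ ∪ [4/37, 8/3]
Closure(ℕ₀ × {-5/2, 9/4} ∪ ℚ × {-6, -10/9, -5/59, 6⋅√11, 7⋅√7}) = (ℕ₀ × {-5/2, 9/4}) ∪ (ℝ × {-6, -10/9, -5/59, 6⋅√11, 7⋅√7})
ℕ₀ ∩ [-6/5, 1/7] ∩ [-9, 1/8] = {0}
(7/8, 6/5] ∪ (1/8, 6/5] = (1/8, 6/5]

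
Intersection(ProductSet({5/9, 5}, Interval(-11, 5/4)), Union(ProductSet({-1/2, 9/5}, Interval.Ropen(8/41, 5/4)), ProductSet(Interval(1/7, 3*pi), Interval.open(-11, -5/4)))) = ProductSet({5/9, 5}, Interval.open(-11, -5/4))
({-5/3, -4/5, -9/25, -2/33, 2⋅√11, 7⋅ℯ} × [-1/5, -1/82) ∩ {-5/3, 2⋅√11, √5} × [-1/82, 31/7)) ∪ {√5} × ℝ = {√5} × ℝ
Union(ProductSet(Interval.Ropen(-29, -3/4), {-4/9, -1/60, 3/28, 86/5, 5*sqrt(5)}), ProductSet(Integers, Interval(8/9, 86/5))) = Union(ProductSet(Integers, Interval(8/9, 86/5)), ProductSet(Interval.Ropen(-29, -3/4), {-4/9, -1/60, 3/28, 86/5, 5*sqrt(5)}))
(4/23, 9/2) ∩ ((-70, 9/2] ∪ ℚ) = (4/23, 9/2) ∪ (ℚ ∩ (4/23, 9/2))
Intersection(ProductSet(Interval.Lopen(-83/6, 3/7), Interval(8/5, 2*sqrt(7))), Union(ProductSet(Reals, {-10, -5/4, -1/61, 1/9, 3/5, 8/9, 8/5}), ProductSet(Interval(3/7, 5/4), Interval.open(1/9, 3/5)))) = ProductSet(Interval.Lopen(-83/6, 3/7), {8/5})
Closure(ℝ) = ℝ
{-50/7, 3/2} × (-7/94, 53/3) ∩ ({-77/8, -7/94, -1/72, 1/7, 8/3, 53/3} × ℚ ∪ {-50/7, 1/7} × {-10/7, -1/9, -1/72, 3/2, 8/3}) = {-50/7} × {-1/72, 3/2, 8/3}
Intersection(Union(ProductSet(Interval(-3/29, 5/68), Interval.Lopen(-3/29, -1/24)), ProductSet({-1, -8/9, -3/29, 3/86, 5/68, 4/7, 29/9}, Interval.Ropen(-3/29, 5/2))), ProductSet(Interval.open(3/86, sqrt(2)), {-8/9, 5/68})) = ProductSet({5/68, 4/7}, {5/68})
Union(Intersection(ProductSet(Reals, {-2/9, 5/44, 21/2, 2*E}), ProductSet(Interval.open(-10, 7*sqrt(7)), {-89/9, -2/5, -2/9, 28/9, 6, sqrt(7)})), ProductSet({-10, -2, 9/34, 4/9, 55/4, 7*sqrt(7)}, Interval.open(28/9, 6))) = Union(ProductSet({-10, -2, 9/34, 4/9, 55/4, 7*sqrt(7)}, Interval.open(28/9, 6)), ProductSet(Interval.open(-10, 7*sqrt(7)), {-2/9}))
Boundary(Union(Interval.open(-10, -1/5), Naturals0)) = Union(Complement(Naturals0, Interval.open(-10, -1/5)), {-10, -1/5})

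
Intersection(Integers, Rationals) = Integers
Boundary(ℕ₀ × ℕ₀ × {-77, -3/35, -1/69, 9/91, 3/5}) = ℕ₀ × ℕ₀ × {-77, -3/35, -1/69, 9/91, 3/5}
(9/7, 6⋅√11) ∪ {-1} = {-1} ∪ (9/7, 6⋅√11)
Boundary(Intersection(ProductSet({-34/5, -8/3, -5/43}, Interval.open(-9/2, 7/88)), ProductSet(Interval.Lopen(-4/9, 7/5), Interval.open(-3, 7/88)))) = ProductSet({-5/43}, Interval(-3, 7/88))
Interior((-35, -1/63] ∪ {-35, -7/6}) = (-35, -1/63)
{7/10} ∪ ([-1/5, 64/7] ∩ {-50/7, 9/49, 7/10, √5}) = {9/49, 7/10, √5}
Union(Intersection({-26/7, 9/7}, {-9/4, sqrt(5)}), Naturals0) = Naturals0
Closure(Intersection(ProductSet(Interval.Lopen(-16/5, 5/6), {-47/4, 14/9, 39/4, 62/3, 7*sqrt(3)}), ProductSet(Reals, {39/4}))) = ProductSet(Interval(-16/5, 5/6), {39/4})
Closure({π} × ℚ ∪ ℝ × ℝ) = ℝ × ℝ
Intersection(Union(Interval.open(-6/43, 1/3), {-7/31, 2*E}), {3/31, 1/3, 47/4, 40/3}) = {3/31}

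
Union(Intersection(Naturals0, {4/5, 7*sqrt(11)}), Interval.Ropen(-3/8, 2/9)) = Interval.Ropen(-3/8, 2/9)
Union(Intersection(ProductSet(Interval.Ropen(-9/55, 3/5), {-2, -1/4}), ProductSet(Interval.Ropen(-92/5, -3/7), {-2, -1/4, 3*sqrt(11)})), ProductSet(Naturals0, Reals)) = ProductSet(Naturals0, Reals)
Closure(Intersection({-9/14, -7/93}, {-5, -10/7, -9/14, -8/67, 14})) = {-9/14}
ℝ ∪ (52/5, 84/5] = (-∞, ∞)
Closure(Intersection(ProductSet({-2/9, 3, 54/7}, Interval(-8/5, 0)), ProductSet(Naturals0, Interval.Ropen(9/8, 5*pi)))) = EmptySet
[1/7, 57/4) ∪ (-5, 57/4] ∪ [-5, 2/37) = [-5, 57/4]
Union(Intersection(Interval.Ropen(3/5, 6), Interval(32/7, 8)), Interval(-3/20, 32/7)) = Interval.Ropen(-3/20, 6)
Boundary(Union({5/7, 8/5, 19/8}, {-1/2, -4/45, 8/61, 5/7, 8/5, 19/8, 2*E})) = {-1/2, -4/45, 8/61, 5/7, 8/5, 19/8, 2*E}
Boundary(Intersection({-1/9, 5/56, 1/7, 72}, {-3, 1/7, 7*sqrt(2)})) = {1/7}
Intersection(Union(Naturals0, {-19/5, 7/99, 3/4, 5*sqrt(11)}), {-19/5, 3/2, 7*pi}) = {-19/5}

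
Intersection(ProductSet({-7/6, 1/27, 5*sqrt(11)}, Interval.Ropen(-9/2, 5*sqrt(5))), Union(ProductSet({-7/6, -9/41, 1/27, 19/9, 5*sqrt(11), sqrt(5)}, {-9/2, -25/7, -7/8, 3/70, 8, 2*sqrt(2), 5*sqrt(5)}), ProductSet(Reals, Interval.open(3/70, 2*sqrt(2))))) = ProductSet({-7/6, 1/27, 5*sqrt(11)}, Union({-9/2, -25/7, -7/8, 8}, Interval(3/70, 2*sqrt(2))))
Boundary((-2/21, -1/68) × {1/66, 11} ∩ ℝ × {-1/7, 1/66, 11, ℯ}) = [-2/21, -1/68] × {1/66, 11}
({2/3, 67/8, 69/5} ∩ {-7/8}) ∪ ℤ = ℤ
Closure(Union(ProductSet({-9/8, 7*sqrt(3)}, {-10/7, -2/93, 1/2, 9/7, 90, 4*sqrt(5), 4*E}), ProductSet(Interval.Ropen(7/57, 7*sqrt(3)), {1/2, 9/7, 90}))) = Union(ProductSet({-9/8, 7*sqrt(3)}, {-10/7, -2/93, 1/2, 9/7, 90, 4*sqrt(5), 4*E}), ProductSet(Interval(7/57, 7*sqrt(3)), {1/2, 9/7, 90}))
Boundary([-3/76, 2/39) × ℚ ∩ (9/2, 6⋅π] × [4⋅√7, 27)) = ∅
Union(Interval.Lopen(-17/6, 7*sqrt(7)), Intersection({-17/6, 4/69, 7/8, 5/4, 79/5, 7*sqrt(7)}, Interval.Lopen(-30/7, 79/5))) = Interval(-17/6, 7*sqrt(7))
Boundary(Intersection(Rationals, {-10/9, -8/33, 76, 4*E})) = {-10/9, -8/33, 76}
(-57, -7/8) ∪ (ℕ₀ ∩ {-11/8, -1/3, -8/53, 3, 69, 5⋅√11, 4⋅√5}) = (-57, -7/8) ∪ {3, 69}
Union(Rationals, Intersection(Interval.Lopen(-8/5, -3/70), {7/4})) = Rationals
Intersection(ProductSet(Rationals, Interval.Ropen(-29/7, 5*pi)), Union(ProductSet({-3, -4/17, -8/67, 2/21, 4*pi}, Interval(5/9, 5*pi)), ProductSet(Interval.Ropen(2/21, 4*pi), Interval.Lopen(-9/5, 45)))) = Union(ProductSet({-3, -4/17, -8/67, 2/21}, Interval.Ropen(5/9, 5*pi)), ProductSet(Intersection(Interval.Ropen(2/21, 4*pi), Rationals), Interval.open(-9/5, 5*pi)))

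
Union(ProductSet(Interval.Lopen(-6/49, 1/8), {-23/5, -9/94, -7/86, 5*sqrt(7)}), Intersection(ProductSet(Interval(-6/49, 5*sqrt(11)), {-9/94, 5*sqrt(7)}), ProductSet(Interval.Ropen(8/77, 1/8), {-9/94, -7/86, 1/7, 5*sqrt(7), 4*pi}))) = ProductSet(Interval.Lopen(-6/49, 1/8), {-23/5, -9/94, -7/86, 5*sqrt(7)})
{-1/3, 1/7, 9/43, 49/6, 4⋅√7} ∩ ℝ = {-1/3, 1/7, 9/43, 49/6, 4⋅√7}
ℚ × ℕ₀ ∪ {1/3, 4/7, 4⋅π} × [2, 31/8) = (ℚ × ℕ₀) ∪ ({1/3, 4/7, 4⋅π} × [2, 31/8))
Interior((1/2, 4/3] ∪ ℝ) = (-∞, ∞)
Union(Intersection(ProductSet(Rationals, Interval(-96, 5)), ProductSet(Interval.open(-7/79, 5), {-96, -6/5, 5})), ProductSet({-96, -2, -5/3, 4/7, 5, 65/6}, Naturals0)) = Union(ProductSet({-96, -2, -5/3, 4/7, 5, 65/6}, Naturals0), ProductSet(Intersection(Interval.open(-7/79, 5), Rationals), {-96, -6/5, 5}))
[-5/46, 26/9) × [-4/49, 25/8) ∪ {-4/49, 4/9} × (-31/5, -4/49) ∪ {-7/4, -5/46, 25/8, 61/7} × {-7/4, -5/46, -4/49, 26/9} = ({-4/49, 4/9} × (-31/5, -4/49)) ∪ ({-7/4, -5/46, 25/8, 61/7} × {-7/4, -5/46, -4/49, 26/9}) ∪ ([-5/46, 26/9) × [-4/49, 25/8))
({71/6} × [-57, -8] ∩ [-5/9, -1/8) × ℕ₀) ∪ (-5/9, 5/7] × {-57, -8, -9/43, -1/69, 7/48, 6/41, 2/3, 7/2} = (-5/9, 5/7] × {-57, -8, -9/43, -1/69, 7/48, 6/41, 2/3, 7/2}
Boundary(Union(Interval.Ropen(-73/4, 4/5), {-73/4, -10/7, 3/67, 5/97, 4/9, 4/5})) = {-73/4, 4/5}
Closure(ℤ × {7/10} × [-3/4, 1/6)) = ℤ × {7/10} × [-3/4, 1/6]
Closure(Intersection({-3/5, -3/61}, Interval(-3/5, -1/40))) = {-3/5, -3/61}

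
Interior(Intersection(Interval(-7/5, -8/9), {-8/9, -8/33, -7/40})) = EmptySet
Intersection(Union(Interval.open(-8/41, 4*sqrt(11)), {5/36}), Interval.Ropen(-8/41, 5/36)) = Interval.open(-8/41, 5/36)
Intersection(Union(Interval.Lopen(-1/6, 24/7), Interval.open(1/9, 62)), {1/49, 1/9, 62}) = {1/49, 1/9}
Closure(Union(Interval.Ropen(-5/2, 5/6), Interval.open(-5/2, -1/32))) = Interval(-5/2, 5/6)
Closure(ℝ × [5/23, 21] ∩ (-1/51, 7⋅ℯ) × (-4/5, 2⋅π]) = [-1/51, 7⋅ℯ] × [5/23, 2⋅π]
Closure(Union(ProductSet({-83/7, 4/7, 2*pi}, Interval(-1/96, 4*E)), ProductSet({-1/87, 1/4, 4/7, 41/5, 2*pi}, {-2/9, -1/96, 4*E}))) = Union(ProductSet({-83/7, 4/7, 2*pi}, Interval(-1/96, 4*E)), ProductSet({-1/87, 1/4, 4/7, 41/5, 2*pi}, {-2/9, -1/96, 4*E}))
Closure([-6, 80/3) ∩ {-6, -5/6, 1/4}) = {-6, -5/6, 1/4}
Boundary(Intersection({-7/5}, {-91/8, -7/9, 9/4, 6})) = EmptySet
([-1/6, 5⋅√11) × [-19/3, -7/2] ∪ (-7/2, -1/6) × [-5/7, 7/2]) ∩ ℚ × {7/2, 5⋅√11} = (ℚ ∩ (-7/2, -1/6)) × {7/2}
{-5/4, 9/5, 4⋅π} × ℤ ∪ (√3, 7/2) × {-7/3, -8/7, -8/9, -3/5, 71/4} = ({-5/4, 9/5, 4⋅π} × ℤ) ∪ ((√3, 7/2) × {-7/3, -8/7, -8/9, -3/5, 71/4})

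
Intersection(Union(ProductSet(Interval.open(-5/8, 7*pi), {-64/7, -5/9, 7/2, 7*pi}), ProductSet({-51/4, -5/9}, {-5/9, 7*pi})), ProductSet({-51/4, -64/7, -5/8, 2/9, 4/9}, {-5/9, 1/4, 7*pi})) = ProductSet({-51/4, 2/9, 4/9}, {-5/9, 7*pi})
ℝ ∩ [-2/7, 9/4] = [-2/7, 9/4]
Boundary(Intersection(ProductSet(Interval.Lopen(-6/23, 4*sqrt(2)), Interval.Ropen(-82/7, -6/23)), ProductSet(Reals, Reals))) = Union(ProductSet({-6/23, 4*sqrt(2)}, Interval(-82/7, -6/23)), ProductSet(Interval(-6/23, 4*sqrt(2)), {-82/7, -6/23}))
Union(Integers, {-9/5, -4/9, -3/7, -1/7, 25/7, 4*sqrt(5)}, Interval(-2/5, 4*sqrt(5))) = Union({-9/5, -4/9, -3/7}, Integers, Interval(-2/5, 4*sqrt(5)))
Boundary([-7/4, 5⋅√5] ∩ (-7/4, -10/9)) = {-7/4, -10/9}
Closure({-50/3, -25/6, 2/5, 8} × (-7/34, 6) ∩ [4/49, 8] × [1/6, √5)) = {2/5, 8} × [1/6, √5]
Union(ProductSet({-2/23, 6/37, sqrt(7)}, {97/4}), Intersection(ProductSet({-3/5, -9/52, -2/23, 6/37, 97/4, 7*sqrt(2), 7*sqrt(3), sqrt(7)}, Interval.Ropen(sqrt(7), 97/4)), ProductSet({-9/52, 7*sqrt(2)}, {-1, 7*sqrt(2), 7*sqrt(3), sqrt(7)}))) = Union(ProductSet({-9/52, 7*sqrt(2)}, {7*sqrt(2), 7*sqrt(3), sqrt(7)}), ProductSet({-2/23, 6/37, sqrt(7)}, {97/4}))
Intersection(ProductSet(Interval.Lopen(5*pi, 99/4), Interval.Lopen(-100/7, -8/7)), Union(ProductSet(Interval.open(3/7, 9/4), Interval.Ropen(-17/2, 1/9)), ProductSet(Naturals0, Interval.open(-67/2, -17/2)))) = ProductSet(Range(16, 25, 1), Interval.open(-100/7, -17/2))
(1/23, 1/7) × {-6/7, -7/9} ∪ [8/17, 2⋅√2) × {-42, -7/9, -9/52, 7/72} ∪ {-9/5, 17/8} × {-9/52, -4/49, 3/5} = ({-9/5, 17/8} × {-9/52, -4/49, 3/5}) ∪ ((1/23, 1/7) × {-6/7, -7/9}) ∪ ([8/17, 2⋅√2) × {-42, -7/9, -9/52, 7/72})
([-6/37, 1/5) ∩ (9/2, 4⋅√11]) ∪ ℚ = ℚ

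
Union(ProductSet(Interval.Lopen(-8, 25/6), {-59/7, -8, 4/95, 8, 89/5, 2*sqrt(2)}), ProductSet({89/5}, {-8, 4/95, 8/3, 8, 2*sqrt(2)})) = Union(ProductSet({89/5}, {-8, 4/95, 8/3, 8, 2*sqrt(2)}), ProductSet(Interval.Lopen(-8, 25/6), {-59/7, -8, 4/95, 8, 89/5, 2*sqrt(2)}))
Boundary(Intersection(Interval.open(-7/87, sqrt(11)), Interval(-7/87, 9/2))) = {-7/87, sqrt(11)}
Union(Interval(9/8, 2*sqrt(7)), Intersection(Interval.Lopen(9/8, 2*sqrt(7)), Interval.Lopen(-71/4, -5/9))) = Interval(9/8, 2*sqrt(7))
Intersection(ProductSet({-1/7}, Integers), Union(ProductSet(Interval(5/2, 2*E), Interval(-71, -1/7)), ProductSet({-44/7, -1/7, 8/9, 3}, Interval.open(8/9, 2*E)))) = ProductSet({-1/7}, Range(1, 6, 1))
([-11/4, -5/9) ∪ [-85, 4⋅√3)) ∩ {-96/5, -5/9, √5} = {-96/5, -5/9, √5}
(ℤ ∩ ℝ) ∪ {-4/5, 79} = ℤ ∪ {-4/5}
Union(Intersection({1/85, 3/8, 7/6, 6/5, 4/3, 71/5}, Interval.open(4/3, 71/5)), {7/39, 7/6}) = {7/39, 7/6}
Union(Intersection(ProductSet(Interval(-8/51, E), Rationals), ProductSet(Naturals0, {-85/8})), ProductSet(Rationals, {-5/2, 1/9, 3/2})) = Union(ProductSet(Range(0, 3, 1), {-85/8}), ProductSet(Rationals, {-5/2, 1/9, 3/2}))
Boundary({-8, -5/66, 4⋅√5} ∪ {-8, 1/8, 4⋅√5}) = {-8, -5/66, 1/8, 4⋅√5}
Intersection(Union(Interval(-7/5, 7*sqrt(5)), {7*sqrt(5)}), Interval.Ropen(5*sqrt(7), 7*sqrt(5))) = Interval.Ropen(5*sqrt(7), 7*sqrt(5))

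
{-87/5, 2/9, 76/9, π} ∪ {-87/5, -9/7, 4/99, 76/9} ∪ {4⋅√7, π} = {-87/5, -9/7, 4/99, 2/9, 76/9, 4⋅√7, π}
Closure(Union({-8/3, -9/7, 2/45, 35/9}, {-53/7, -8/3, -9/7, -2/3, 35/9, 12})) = {-53/7, -8/3, -9/7, -2/3, 2/45, 35/9, 12}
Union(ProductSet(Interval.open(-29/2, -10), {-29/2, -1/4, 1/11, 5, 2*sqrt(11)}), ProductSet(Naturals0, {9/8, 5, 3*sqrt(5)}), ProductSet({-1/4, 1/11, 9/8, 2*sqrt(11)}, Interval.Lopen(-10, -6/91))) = Union(ProductSet({-1/4, 1/11, 9/8, 2*sqrt(11)}, Interval.Lopen(-10, -6/91)), ProductSet(Interval.open(-29/2, -10), {-29/2, -1/4, 1/11, 5, 2*sqrt(11)}), ProductSet(Naturals0, {9/8, 5, 3*sqrt(5)}))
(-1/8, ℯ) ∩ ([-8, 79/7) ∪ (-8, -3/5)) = (-1/8, ℯ)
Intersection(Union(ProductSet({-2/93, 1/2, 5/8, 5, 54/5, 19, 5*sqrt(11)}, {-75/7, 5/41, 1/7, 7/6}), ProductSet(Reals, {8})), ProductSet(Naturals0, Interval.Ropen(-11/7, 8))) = ProductSet({5, 19}, {5/41, 1/7, 7/6})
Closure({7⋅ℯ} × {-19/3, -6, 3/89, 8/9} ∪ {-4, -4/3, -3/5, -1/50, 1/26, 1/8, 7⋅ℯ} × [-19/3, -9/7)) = ({7⋅ℯ} × {-19/3, -6, 3/89, 8/9}) ∪ ({-4, -4/3, -3/5, -1/50, 1/26, 1/8, 7⋅ℯ} × [-19/3, -9/7])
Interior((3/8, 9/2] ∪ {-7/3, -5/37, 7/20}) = (3/8, 9/2)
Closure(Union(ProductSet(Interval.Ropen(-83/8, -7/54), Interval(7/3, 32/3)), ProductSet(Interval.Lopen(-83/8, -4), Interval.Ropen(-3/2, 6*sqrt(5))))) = Union(ProductSet({-83/8}, Interval(-3/2, 6*sqrt(5))), ProductSet({-83/8, -4}, Union(Interval(-3/2, 7/3), Interval(32/3, 6*sqrt(5)))), ProductSet(Interval(-83/8, -4), {-3/2, 6*sqrt(5)}), ProductSet(Interval.Lopen(-83/8, -4), Interval.Ropen(-3/2, 6*sqrt(5))), ProductSet(Interval(-83/8, -7/54), Interval(7/3, 32/3)))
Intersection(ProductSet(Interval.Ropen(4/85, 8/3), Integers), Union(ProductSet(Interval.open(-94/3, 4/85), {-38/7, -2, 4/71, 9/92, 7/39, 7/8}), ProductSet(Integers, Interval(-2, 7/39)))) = ProductSet(Range(1, 3, 1), Range(-2, 1, 1))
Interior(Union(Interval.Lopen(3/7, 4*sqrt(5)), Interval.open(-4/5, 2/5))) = Union(Interval.open(-4/5, 2/5), Interval.open(3/7, 4*sqrt(5)))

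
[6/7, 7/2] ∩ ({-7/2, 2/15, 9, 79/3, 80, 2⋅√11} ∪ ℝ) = [6/7, 7/2]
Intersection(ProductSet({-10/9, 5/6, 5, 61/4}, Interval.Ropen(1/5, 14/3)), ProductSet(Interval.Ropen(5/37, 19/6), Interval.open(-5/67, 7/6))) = ProductSet({5/6}, Interval.Ropen(1/5, 7/6))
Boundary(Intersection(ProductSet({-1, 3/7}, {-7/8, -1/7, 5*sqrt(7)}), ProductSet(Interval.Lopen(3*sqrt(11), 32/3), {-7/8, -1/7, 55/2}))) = EmptySet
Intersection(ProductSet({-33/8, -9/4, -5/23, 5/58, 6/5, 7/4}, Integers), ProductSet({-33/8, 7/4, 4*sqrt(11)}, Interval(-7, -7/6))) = ProductSet({-33/8, 7/4}, Range(-7, -1, 1))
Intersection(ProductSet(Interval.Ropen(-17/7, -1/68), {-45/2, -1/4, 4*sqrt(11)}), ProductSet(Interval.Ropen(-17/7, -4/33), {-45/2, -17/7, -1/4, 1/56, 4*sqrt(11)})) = ProductSet(Interval.Ropen(-17/7, -4/33), {-45/2, -1/4, 4*sqrt(11)})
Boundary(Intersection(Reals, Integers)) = Integers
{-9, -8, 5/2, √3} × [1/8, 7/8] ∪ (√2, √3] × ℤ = ((√2, √3] × ℤ) ∪ ({-9, -8, 5/2, √3} × [1/8, 7/8])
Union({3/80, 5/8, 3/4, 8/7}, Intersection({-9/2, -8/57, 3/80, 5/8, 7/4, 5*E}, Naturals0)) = {3/80, 5/8, 3/4, 8/7}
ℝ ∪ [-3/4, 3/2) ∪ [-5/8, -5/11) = (-∞, ∞)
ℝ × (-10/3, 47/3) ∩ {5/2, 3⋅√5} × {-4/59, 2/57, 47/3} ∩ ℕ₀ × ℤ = ∅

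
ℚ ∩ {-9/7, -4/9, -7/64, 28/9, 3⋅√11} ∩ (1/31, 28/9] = {28/9}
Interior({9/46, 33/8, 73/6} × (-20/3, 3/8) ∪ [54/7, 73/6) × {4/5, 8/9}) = ∅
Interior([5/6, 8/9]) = (5/6, 8/9)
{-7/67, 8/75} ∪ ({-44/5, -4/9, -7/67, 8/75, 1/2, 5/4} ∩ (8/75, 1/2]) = {-7/67, 8/75, 1/2}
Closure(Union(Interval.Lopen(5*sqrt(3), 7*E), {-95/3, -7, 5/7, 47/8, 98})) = Union({-95/3, -7, 5/7, 47/8, 98}, Interval(5*sqrt(3), 7*E))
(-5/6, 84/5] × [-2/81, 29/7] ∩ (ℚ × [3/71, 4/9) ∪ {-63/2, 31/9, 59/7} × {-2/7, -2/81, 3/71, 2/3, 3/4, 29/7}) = ({31/9, 59/7} × {-2/81, 3/71, 2/3, 3/4, 29/7}) ∪ ((ℚ ∩ (-5/6, 84/5]) × [3/71, 4/9))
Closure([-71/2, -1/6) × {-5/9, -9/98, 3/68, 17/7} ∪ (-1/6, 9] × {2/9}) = ([-1/6, 9] × {2/9}) ∪ ([-71/2, -1/6] × {-5/9, -9/98, 3/68, 17/7})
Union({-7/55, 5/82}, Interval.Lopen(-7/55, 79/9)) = Interval(-7/55, 79/9)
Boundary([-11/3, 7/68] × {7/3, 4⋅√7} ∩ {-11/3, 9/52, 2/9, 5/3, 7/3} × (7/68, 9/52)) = ∅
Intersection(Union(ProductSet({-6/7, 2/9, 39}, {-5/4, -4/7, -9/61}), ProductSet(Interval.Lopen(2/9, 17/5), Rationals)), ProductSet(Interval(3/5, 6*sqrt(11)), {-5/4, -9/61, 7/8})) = ProductSet(Interval(3/5, 17/5), {-5/4, -9/61, 7/8})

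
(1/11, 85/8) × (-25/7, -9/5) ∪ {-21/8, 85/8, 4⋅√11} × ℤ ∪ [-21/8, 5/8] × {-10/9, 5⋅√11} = ({-21/8, 85/8, 4⋅√11} × ℤ) ∪ ((1/11, 85/8) × (-25/7, -9/5)) ∪ ([-21/8, 5/8] × {-10/9, 5⋅√11})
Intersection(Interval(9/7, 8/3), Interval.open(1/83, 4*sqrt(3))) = Interval(9/7, 8/3)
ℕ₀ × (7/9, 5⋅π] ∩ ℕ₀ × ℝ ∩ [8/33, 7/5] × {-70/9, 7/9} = ∅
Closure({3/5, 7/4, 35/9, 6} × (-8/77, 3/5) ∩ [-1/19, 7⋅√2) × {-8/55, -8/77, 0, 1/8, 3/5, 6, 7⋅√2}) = {3/5, 7/4, 35/9, 6} × {0, 1/8}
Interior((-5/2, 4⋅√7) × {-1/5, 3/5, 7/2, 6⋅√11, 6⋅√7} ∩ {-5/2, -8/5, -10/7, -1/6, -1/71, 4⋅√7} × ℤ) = ∅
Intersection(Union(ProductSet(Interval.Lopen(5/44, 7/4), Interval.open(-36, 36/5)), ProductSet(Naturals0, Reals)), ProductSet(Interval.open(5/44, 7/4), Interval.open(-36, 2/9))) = ProductSet(Interval.open(5/44, 7/4), Interval.open(-36, 2/9))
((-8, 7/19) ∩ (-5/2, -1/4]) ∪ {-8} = {-8} ∪ (-5/2, -1/4]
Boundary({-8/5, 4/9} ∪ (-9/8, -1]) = {-8/5, -9/8, -1, 4/9}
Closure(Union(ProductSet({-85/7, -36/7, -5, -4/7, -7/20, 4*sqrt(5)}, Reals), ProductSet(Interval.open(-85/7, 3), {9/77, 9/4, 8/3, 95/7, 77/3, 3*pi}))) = Union(ProductSet({-85/7, -36/7, -5, -4/7, -7/20, 4*sqrt(5)}, Reals), ProductSet(Interval(-85/7, 3), {9/77, 9/4, 8/3, 95/7, 77/3, 3*pi}))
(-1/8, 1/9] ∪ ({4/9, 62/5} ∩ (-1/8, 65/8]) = (-1/8, 1/9] ∪ {4/9}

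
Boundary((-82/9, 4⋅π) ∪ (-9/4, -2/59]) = {-82/9, 4⋅π}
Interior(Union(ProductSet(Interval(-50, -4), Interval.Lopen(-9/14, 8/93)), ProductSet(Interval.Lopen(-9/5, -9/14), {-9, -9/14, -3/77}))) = ProductSet(Interval.open(-50, -4), Interval.open(-9/14, 8/93))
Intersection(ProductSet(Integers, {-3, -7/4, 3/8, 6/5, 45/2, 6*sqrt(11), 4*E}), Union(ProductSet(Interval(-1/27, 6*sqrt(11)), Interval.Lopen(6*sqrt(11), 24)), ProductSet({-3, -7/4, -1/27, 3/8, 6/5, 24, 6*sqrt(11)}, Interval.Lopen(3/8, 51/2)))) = Union(ProductSet({-3, 24}, {6/5, 45/2, 6*sqrt(11), 4*E}), ProductSet(Range(0, 20, 1), {45/2}))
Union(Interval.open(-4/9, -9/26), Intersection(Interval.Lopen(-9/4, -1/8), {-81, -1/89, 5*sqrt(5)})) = Interval.open(-4/9, -9/26)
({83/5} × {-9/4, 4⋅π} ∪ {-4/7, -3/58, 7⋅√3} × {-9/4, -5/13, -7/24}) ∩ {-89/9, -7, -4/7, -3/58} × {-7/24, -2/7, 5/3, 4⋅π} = {-4/7, -3/58} × {-7/24}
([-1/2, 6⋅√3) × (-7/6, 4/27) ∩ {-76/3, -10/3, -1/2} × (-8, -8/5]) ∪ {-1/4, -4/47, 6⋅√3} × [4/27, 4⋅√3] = {-1/4, -4/47, 6⋅√3} × [4/27, 4⋅√3]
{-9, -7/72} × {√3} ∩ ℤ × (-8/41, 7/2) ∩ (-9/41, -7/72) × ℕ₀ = ∅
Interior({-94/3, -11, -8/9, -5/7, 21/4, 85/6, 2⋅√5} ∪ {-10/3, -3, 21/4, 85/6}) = ∅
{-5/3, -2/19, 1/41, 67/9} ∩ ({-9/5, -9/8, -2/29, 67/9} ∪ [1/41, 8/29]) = {1/41, 67/9}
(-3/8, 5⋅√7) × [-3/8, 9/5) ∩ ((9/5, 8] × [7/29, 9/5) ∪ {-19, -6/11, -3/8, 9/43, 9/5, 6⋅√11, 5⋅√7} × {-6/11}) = (9/5, 8] × [7/29, 9/5)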